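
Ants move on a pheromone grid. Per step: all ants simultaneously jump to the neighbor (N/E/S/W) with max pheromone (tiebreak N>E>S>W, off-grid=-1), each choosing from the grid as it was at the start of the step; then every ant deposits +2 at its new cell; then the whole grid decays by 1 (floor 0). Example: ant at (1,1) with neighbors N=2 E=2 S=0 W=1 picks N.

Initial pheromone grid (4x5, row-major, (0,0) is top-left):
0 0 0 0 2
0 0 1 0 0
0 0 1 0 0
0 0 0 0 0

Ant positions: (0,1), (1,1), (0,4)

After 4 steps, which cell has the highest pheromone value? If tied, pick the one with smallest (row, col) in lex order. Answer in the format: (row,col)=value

Answer: (1,2)=5

Derivation:
Step 1: ant0:(0,1)->E->(0,2) | ant1:(1,1)->E->(1,2) | ant2:(0,4)->S->(1,4)
  grid max=2 at (1,2)
Step 2: ant0:(0,2)->S->(1,2) | ant1:(1,2)->N->(0,2) | ant2:(1,4)->N->(0,4)
  grid max=3 at (1,2)
Step 3: ant0:(1,2)->N->(0,2) | ant1:(0,2)->S->(1,2) | ant2:(0,4)->S->(1,4)
  grid max=4 at (1,2)
Step 4: ant0:(0,2)->S->(1,2) | ant1:(1,2)->N->(0,2) | ant2:(1,4)->N->(0,4)
  grid max=5 at (1,2)
Final grid:
  0 0 4 0 2
  0 0 5 0 0
  0 0 0 0 0
  0 0 0 0 0
Max pheromone 5 at (1,2)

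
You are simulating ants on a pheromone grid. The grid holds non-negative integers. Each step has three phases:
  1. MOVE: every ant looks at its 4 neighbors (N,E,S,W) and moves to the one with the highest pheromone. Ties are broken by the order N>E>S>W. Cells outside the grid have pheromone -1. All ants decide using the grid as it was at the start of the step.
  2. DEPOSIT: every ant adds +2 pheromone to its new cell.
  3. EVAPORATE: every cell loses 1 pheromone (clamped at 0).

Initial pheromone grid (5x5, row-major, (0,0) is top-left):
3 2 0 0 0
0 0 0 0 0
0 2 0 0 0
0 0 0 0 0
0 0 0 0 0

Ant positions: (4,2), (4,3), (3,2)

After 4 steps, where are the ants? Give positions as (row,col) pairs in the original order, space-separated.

Step 1: ant0:(4,2)->N->(3,2) | ant1:(4,3)->N->(3,3) | ant2:(3,2)->N->(2,2)
  grid max=2 at (0,0)
Step 2: ant0:(3,2)->N->(2,2) | ant1:(3,3)->W->(3,2) | ant2:(2,2)->S->(3,2)
  grid max=4 at (3,2)
Step 3: ant0:(2,2)->S->(3,2) | ant1:(3,2)->N->(2,2) | ant2:(3,2)->N->(2,2)
  grid max=5 at (2,2)
Step 4: ant0:(3,2)->N->(2,2) | ant1:(2,2)->S->(3,2) | ant2:(2,2)->S->(3,2)
  grid max=8 at (3,2)

(2,2) (3,2) (3,2)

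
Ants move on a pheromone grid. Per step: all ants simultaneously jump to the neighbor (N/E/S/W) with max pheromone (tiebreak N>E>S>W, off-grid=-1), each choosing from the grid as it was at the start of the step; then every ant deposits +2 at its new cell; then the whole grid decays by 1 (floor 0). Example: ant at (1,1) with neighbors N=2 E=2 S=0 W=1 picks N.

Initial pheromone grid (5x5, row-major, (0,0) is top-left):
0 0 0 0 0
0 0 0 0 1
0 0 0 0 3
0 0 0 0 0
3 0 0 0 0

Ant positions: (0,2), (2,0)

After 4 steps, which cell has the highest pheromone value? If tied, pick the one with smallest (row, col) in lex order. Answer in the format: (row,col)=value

Step 1: ant0:(0,2)->E->(0,3) | ant1:(2,0)->N->(1,0)
  grid max=2 at (2,4)
Step 2: ant0:(0,3)->E->(0,4) | ant1:(1,0)->N->(0,0)
  grid max=1 at (0,0)
Step 3: ant0:(0,4)->S->(1,4) | ant1:(0,0)->E->(0,1)
  grid max=1 at (0,1)
Step 4: ant0:(1,4)->N->(0,4) | ant1:(0,1)->E->(0,2)
  grid max=1 at (0,2)
Final grid:
  0 0 1 0 1
  0 0 0 0 0
  0 0 0 0 0
  0 0 0 0 0
  0 0 0 0 0
Max pheromone 1 at (0,2)

Answer: (0,2)=1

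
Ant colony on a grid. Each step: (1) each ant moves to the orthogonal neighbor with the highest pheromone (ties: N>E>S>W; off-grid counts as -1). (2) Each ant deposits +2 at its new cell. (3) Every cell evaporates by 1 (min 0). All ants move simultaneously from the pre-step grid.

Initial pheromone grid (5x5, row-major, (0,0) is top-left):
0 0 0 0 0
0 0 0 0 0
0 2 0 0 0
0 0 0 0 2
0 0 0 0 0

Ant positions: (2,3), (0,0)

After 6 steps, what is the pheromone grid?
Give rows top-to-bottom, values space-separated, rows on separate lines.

After step 1: ants at (1,3),(0,1)
  0 1 0 0 0
  0 0 0 1 0
  0 1 0 0 0
  0 0 0 0 1
  0 0 0 0 0
After step 2: ants at (0,3),(0,2)
  0 0 1 1 0
  0 0 0 0 0
  0 0 0 0 0
  0 0 0 0 0
  0 0 0 0 0
After step 3: ants at (0,2),(0,3)
  0 0 2 2 0
  0 0 0 0 0
  0 0 0 0 0
  0 0 0 0 0
  0 0 0 0 0
After step 4: ants at (0,3),(0,2)
  0 0 3 3 0
  0 0 0 0 0
  0 0 0 0 0
  0 0 0 0 0
  0 0 0 0 0
After step 5: ants at (0,2),(0,3)
  0 0 4 4 0
  0 0 0 0 0
  0 0 0 0 0
  0 0 0 0 0
  0 0 0 0 0
After step 6: ants at (0,3),(0,2)
  0 0 5 5 0
  0 0 0 0 0
  0 0 0 0 0
  0 0 0 0 0
  0 0 0 0 0

0 0 5 5 0
0 0 0 0 0
0 0 0 0 0
0 0 0 0 0
0 0 0 0 0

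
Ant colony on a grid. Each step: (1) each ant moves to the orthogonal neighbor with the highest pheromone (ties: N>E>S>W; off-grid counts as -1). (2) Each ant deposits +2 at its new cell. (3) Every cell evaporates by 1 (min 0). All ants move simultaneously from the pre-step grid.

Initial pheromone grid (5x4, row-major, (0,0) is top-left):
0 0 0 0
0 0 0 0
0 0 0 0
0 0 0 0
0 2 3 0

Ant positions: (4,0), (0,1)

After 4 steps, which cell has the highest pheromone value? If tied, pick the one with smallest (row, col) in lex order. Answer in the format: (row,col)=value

Step 1: ant0:(4,0)->E->(4,1) | ant1:(0,1)->E->(0,2)
  grid max=3 at (4,1)
Step 2: ant0:(4,1)->E->(4,2) | ant1:(0,2)->E->(0,3)
  grid max=3 at (4,2)
Step 3: ant0:(4,2)->W->(4,1) | ant1:(0,3)->S->(1,3)
  grid max=3 at (4,1)
Step 4: ant0:(4,1)->E->(4,2) | ant1:(1,3)->N->(0,3)
  grid max=3 at (4,2)
Final grid:
  0 0 0 1
  0 0 0 0
  0 0 0 0
  0 0 0 0
  0 2 3 0
Max pheromone 3 at (4,2)

Answer: (4,2)=3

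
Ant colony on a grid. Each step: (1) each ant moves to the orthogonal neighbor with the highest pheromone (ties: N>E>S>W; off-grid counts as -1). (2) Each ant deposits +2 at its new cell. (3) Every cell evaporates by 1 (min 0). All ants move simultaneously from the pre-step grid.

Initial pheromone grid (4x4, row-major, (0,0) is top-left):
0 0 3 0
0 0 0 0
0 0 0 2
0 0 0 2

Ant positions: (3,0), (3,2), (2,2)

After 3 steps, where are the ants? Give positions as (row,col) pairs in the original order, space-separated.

Step 1: ant0:(3,0)->N->(2,0) | ant1:(3,2)->E->(3,3) | ant2:(2,2)->E->(2,3)
  grid max=3 at (2,3)
Step 2: ant0:(2,0)->N->(1,0) | ant1:(3,3)->N->(2,3) | ant2:(2,3)->S->(3,3)
  grid max=4 at (2,3)
Step 3: ant0:(1,0)->N->(0,0) | ant1:(2,3)->S->(3,3) | ant2:(3,3)->N->(2,3)
  grid max=5 at (2,3)

(0,0) (3,3) (2,3)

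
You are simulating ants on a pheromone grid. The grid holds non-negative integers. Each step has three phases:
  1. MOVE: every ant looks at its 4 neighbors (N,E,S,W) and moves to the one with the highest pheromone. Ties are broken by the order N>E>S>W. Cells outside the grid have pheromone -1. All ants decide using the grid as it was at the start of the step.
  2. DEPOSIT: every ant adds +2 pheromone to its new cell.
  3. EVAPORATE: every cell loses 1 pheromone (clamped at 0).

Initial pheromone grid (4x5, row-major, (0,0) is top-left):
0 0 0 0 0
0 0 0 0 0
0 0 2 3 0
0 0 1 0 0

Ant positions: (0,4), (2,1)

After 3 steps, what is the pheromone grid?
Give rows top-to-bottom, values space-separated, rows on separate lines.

After step 1: ants at (1,4),(2,2)
  0 0 0 0 0
  0 0 0 0 1
  0 0 3 2 0
  0 0 0 0 0
After step 2: ants at (0,4),(2,3)
  0 0 0 0 1
  0 0 0 0 0
  0 0 2 3 0
  0 0 0 0 0
After step 3: ants at (1,4),(2,2)
  0 0 0 0 0
  0 0 0 0 1
  0 0 3 2 0
  0 0 0 0 0

0 0 0 0 0
0 0 0 0 1
0 0 3 2 0
0 0 0 0 0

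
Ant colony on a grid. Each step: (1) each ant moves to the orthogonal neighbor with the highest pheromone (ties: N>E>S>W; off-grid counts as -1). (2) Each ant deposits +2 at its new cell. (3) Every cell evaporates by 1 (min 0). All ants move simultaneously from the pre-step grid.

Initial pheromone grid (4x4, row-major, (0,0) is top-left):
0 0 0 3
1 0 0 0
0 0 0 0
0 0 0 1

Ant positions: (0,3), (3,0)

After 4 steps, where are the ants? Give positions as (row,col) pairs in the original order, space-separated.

Step 1: ant0:(0,3)->S->(1,3) | ant1:(3,0)->N->(2,0)
  grid max=2 at (0,3)
Step 2: ant0:(1,3)->N->(0,3) | ant1:(2,0)->N->(1,0)
  grid max=3 at (0,3)
Step 3: ant0:(0,3)->S->(1,3) | ant1:(1,0)->N->(0,0)
  grid max=2 at (0,3)
Step 4: ant0:(1,3)->N->(0,3) | ant1:(0,0)->E->(0,1)
  grid max=3 at (0,3)

(0,3) (0,1)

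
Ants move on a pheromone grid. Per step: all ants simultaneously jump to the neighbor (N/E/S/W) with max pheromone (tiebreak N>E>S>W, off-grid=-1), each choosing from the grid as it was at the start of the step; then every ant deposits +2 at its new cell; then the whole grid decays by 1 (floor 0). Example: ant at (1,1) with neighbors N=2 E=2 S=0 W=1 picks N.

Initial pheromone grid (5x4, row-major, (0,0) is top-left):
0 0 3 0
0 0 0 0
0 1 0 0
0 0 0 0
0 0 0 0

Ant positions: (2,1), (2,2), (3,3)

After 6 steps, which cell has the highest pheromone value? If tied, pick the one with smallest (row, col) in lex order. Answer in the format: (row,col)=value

Step 1: ant0:(2,1)->N->(1,1) | ant1:(2,2)->W->(2,1) | ant2:(3,3)->N->(2,3)
  grid max=2 at (0,2)
Step 2: ant0:(1,1)->S->(2,1) | ant1:(2,1)->N->(1,1) | ant2:(2,3)->N->(1,3)
  grid max=3 at (2,1)
Step 3: ant0:(2,1)->N->(1,1) | ant1:(1,1)->S->(2,1) | ant2:(1,3)->N->(0,3)
  grid max=4 at (2,1)
Step 4: ant0:(1,1)->S->(2,1) | ant1:(2,1)->N->(1,1) | ant2:(0,3)->S->(1,3)
  grid max=5 at (2,1)
Step 5: ant0:(2,1)->N->(1,1) | ant1:(1,1)->S->(2,1) | ant2:(1,3)->N->(0,3)
  grid max=6 at (2,1)
Step 6: ant0:(1,1)->S->(2,1) | ant1:(2,1)->N->(1,1) | ant2:(0,3)->S->(1,3)
  grid max=7 at (2,1)
Final grid:
  0 0 0 0
  0 6 0 1
  0 7 0 0
  0 0 0 0
  0 0 0 0
Max pheromone 7 at (2,1)

Answer: (2,1)=7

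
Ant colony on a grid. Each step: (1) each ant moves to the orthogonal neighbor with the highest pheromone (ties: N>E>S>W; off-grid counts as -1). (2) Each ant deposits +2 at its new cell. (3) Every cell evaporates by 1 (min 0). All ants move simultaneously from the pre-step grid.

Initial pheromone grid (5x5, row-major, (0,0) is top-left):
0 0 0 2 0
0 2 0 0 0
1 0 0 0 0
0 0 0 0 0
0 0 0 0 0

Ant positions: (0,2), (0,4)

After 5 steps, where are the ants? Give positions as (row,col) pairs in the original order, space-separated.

Step 1: ant0:(0,2)->E->(0,3) | ant1:(0,4)->W->(0,3)
  grid max=5 at (0,3)
Step 2: ant0:(0,3)->E->(0,4) | ant1:(0,3)->E->(0,4)
  grid max=4 at (0,3)
Step 3: ant0:(0,4)->W->(0,3) | ant1:(0,4)->W->(0,3)
  grid max=7 at (0,3)
Step 4: ant0:(0,3)->E->(0,4) | ant1:(0,3)->E->(0,4)
  grid max=6 at (0,3)
Step 5: ant0:(0,4)->W->(0,3) | ant1:(0,4)->W->(0,3)
  grid max=9 at (0,3)

(0,3) (0,3)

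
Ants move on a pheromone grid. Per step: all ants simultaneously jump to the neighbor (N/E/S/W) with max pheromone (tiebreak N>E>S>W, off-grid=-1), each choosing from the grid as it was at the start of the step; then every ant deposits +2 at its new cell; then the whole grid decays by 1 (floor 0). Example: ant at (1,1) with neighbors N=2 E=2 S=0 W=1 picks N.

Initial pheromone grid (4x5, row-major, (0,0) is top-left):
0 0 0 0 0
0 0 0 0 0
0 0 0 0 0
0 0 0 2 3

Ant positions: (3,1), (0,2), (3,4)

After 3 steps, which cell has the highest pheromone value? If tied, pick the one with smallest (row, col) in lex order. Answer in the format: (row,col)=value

Step 1: ant0:(3,1)->N->(2,1) | ant1:(0,2)->E->(0,3) | ant2:(3,4)->W->(3,3)
  grid max=3 at (3,3)
Step 2: ant0:(2,1)->N->(1,1) | ant1:(0,3)->E->(0,4) | ant2:(3,3)->E->(3,4)
  grid max=3 at (3,4)
Step 3: ant0:(1,1)->N->(0,1) | ant1:(0,4)->S->(1,4) | ant2:(3,4)->W->(3,3)
  grid max=3 at (3,3)
Final grid:
  0 1 0 0 0
  0 0 0 0 1
  0 0 0 0 0
  0 0 0 3 2
Max pheromone 3 at (3,3)

Answer: (3,3)=3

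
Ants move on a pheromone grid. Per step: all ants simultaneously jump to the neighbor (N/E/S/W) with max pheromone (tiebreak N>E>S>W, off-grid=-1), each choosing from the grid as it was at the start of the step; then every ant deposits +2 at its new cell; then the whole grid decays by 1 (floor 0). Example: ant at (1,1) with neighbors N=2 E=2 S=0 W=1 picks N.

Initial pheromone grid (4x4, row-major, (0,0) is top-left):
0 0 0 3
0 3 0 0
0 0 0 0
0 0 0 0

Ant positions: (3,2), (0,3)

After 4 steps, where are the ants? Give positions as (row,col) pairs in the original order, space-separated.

Step 1: ant0:(3,2)->N->(2,2) | ant1:(0,3)->S->(1,3)
  grid max=2 at (0,3)
Step 2: ant0:(2,2)->N->(1,2) | ant1:(1,3)->N->(0,3)
  grid max=3 at (0,3)
Step 3: ant0:(1,2)->W->(1,1) | ant1:(0,3)->S->(1,3)
  grid max=2 at (0,3)
Step 4: ant0:(1,1)->N->(0,1) | ant1:(1,3)->N->(0,3)
  grid max=3 at (0,3)

(0,1) (0,3)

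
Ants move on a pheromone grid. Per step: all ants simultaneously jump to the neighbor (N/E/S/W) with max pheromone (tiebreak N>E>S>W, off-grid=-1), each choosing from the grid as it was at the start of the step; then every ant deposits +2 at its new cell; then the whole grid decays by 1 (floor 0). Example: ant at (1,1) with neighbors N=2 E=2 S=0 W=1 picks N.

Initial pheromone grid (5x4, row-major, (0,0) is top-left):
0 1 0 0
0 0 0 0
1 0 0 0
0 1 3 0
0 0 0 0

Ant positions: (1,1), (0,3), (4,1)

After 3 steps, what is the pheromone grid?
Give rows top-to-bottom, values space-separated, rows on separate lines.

After step 1: ants at (0,1),(1,3),(3,1)
  0 2 0 0
  0 0 0 1
  0 0 0 0
  0 2 2 0
  0 0 0 0
After step 2: ants at (0,2),(0,3),(3,2)
  0 1 1 1
  0 0 0 0
  0 0 0 0
  0 1 3 0
  0 0 0 0
After step 3: ants at (0,3),(0,2),(3,1)
  0 0 2 2
  0 0 0 0
  0 0 0 0
  0 2 2 0
  0 0 0 0

0 0 2 2
0 0 0 0
0 0 0 0
0 2 2 0
0 0 0 0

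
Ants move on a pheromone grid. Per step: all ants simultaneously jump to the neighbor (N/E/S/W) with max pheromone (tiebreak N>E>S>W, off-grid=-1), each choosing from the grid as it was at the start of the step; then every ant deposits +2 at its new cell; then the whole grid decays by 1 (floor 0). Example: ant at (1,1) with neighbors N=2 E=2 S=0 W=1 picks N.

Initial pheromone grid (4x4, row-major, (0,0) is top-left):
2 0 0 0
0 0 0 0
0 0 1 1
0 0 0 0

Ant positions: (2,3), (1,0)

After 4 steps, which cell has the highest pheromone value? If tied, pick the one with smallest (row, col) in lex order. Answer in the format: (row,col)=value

Answer: (0,0)=2

Derivation:
Step 1: ant0:(2,3)->W->(2,2) | ant1:(1,0)->N->(0,0)
  grid max=3 at (0,0)
Step 2: ant0:(2,2)->N->(1,2) | ant1:(0,0)->E->(0,1)
  grid max=2 at (0,0)
Step 3: ant0:(1,2)->S->(2,2) | ant1:(0,1)->W->(0,0)
  grid max=3 at (0,0)
Step 4: ant0:(2,2)->N->(1,2) | ant1:(0,0)->E->(0,1)
  grid max=2 at (0,0)
Final grid:
  2 1 0 0
  0 0 1 0
  0 0 1 0
  0 0 0 0
Max pheromone 2 at (0,0)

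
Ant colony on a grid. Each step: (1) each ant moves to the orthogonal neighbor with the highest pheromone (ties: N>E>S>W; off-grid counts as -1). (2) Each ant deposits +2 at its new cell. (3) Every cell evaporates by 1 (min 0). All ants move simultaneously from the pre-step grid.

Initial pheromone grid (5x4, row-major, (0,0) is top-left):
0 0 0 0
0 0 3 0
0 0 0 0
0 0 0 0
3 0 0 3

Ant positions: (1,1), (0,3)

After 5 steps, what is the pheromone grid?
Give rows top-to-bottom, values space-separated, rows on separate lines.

After step 1: ants at (1,2),(1,3)
  0 0 0 0
  0 0 4 1
  0 0 0 0
  0 0 0 0
  2 0 0 2
After step 2: ants at (1,3),(1,2)
  0 0 0 0
  0 0 5 2
  0 0 0 0
  0 0 0 0
  1 0 0 1
After step 3: ants at (1,2),(1,3)
  0 0 0 0
  0 0 6 3
  0 0 0 0
  0 0 0 0
  0 0 0 0
After step 4: ants at (1,3),(1,2)
  0 0 0 0
  0 0 7 4
  0 0 0 0
  0 0 0 0
  0 0 0 0
After step 5: ants at (1,2),(1,3)
  0 0 0 0
  0 0 8 5
  0 0 0 0
  0 0 0 0
  0 0 0 0

0 0 0 0
0 0 8 5
0 0 0 0
0 0 0 0
0 0 0 0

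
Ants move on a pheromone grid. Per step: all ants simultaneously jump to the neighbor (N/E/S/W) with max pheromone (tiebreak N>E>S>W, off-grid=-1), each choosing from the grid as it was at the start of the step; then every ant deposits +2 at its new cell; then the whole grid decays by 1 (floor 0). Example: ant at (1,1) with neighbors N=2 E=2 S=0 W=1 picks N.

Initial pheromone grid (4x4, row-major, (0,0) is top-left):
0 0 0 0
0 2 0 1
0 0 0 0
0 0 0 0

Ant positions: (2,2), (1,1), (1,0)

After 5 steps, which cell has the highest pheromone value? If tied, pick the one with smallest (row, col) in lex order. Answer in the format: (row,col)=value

Step 1: ant0:(2,2)->N->(1,2) | ant1:(1,1)->N->(0,1) | ant2:(1,0)->E->(1,1)
  grid max=3 at (1,1)
Step 2: ant0:(1,2)->W->(1,1) | ant1:(0,1)->S->(1,1) | ant2:(1,1)->N->(0,1)
  grid max=6 at (1,1)
Step 3: ant0:(1,1)->N->(0,1) | ant1:(1,1)->N->(0,1) | ant2:(0,1)->S->(1,1)
  grid max=7 at (1,1)
Step 4: ant0:(0,1)->S->(1,1) | ant1:(0,1)->S->(1,1) | ant2:(1,1)->N->(0,1)
  grid max=10 at (1,1)
Step 5: ant0:(1,1)->N->(0,1) | ant1:(1,1)->N->(0,1) | ant2:(0,1)->S->(1,1)
  grid max=11 at (1,1)
Final grid:
  0 9 0 0
  0 11 0 0
  0 0 0 0
  0 0 0 0
Max pheromone 11 at (1,1)

Answer: (1,1)=11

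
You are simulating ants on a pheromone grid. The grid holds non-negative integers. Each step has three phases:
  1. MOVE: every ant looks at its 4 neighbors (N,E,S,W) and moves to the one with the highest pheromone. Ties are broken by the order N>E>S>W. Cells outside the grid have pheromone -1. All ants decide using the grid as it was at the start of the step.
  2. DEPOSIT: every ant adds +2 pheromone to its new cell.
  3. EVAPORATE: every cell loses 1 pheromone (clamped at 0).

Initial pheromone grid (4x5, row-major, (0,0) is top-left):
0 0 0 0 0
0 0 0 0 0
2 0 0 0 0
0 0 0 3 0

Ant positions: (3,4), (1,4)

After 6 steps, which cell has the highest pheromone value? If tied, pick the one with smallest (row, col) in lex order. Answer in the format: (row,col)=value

Step 1: ant0:(3,4)->W->(3,3) | ant1:(1,4)->N->(0,4)
  grid max=4 at (3,3)
Step 2: ant0:(3,3)->N->(2,3) | ant1:(0,4)->S->(1,4)
  grid max=3 at (3,3)
Step 3: ant0:(2,3)->S->(3,3) | ant1:(1,4)->N->(0,4)
  grid max=4 at (3,3)
Step 4: ant0:(3,3)->N->(2,3) | ant1:(0,4)->S->(1,4)
  grid max=3 at (3,3)
Step 5: ant0:(2,3)->S->(3,3) | ant1:(1,4)->N->(0,4)
  grid max=4 at (3,3)
Step 6: ant0:(3,3)->N->(2,3) | ant1:(0,4)->S->(1,4)
  grid max=3 at (3,3)
Final grid:
  0 0 0 0 0
  0 0 0 0 1
  0 0 0 1 0
  0 0 0 3 0
Max pheromone 3 at (3,3)

Answer: (3,3)=3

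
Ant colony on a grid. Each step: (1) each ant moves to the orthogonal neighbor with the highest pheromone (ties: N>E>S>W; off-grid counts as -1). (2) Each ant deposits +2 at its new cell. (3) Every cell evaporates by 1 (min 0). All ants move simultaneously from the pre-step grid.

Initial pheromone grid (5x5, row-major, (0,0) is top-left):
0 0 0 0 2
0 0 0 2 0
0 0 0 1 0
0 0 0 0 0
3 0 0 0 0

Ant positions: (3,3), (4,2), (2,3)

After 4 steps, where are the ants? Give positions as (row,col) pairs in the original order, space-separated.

Step 1: ant0:(3,3)->N->(2,3) | ant1:(4,2)->N->(3,2) | ant2:(2,3)->N->(1,3)
  grid max=3 at (1,3)
Step 2: ant0:(2,3)->N->(1,3) | ant1:(3,2)->N->(2,2) | ant2:(1,3)->S->(2,3)
  grid max=4 at (1,3)
Step 3: ant0:(1,3)->S->(2,3) | ant1:(2,2)->E->(2,3) | ant2:(2,3)->N->(1,3)
  grid max=6 at (2,3)
Step 4: ant0:(2,3)->N->(1,3) | ant1:(2,3)->N->(1,3) | ant2:(1,3)->S->(2,3)
  grid max=8 at (1,3)

(1,3) (1,3) (2,3)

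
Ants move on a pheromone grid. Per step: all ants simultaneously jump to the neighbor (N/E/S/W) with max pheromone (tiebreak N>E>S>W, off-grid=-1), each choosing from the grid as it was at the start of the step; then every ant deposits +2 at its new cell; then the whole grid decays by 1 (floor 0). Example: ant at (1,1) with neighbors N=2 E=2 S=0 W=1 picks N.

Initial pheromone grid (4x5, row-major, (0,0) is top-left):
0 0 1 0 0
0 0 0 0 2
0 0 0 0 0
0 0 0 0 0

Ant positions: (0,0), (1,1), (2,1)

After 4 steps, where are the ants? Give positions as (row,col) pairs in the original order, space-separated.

Step 1: ant0:(0,0)->E->(0,1) | ant1:(1,1)->N->(0,1) | ant2:(2,1)->N->(1,1)
  grid max=3 at (0,1)
Step 2: ant0:(0,1)->S->(1,1) | ant1:(0,1)->S->(1,1) | ant2:(1,1)->N->(0,1)
  grid max=4 at (0,1)
Step 3: ant0:(1,1)->N->(0,1) | ant1:(1,1)->N->(0,1) | ant2:(0,1)->S->(1,1)
  grid max=7 at (0,1)
Step 4: ant0:(0,1)->S->(1,1) | ant1:(0,1)->S->(1,1) | ant2:(1,1)->N->(0,1)
  grid max=8 at (0,1)

(1,1) (1,1) (0,1)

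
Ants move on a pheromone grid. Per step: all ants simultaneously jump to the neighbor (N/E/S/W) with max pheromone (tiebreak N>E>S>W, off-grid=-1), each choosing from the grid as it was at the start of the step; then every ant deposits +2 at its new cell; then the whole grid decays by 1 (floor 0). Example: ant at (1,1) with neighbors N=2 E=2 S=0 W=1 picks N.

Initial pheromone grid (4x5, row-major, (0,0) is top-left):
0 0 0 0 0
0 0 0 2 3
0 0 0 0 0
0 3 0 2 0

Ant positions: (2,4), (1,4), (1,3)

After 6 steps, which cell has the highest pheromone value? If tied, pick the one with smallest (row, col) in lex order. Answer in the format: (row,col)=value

Step 1: ant0:(2,4)->N->(1,4) | ant1:(1,4)->W->(1,3) | ant2:(1,3)->E->(1,4)
  grid max=6 at (1,4)
Step 2: ant0:(1,4)->W->(1,3) | ant1:(1,3)->E->(1,4) | ant2:(1,4)->W->(1,3)
  grid max=7 at (1,4)
Step 3: ant0:(1,3)->E->(1,4) | ant1:(1,4)->W->(1,3) | ant2:(1,3)->E->(1,4)
  grid max=10 at (1,4)
Step 4: ant0:(1,4)->W->(1,3) | ant1:(1,3)->E->(1,4) | ant2:(1,4)->W->(1,3)
  grid max=11 at (1,4)
Step 5: ant0:(1,3)->E->(1,4) | ant1:(1,4)->W->(1,3) | ant2:(1,3)->E->(1,4)
  grid max=14 at (1,4)
Step 6: ant0:(1,4)->W->(1,3) | ant1:(1,3)->E->(1,4) | ant2:(1,4)->W->(1,3)
  grid max=15 at (1,4)
Final grid:
  0 0 0 0 0
  0 0 0 14 15
  0 0 0 0 0
  0 0 0 0 0
Max pheromone 15 at (1,4)

Answer: (1,4)=15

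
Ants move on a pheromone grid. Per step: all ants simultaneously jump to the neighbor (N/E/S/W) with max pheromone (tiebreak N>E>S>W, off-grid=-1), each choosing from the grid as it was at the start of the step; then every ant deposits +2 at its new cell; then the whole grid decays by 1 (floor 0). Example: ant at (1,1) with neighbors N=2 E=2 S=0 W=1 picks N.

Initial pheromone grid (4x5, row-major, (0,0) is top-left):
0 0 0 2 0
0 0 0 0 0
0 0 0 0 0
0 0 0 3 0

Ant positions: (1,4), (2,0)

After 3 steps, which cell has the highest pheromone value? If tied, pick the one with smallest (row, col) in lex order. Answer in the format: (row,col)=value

Answer: (0,1)=1

Derivation:
Step 1: ant0:(1,4)->N->(0,4) | ant1:(2,0)->N->(1,0)
  grid max=2 at (3,3)
Step 2: ant0:(0,4)->W->(0,3) | ant1:(1,0)->N->(0,0)
  grid max=2 at (0,3)
Step 3: ant0:(0,3)->E->(0,4) | ant1:(0,0)->E->(0,1)
  grid max=1 at (0,1)
Final grid:
  0 1 0 1 1
  0 0 0 0 0
  0 0 0 0 0
  0 0 0 0 0
Max pheromone 1 at (0,1)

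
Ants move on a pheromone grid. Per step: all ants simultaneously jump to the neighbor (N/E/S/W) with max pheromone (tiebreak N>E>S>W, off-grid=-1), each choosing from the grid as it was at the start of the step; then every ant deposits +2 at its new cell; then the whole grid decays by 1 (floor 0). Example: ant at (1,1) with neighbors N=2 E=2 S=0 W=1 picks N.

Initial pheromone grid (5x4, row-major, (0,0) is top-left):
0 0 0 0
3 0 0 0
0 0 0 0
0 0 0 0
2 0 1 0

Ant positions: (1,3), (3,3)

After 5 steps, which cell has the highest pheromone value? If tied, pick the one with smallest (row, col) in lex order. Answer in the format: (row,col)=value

Step 1: ant0:(1,3)->N->(0,3) | ant1:(3,3)->N->(2,3)
  grid max=2 at (1,0)
Step 2: ant0:(0,3)->S->(1,3) | ant1:(2,3)->N->(1,3)
  grid max=3 at (1,3)
Step 3: ant0:(1,3)->N->(0,3) | ant1:(1,3)->N->(0,3)
  grid max=3 at (0,3)
Step 4: ant0:(0,3)->S->(1,3) | ant1:(0,3)->S->(1,3)
  grid max=5 at (1,3)
Step 5: ant0:(1,3)->N->(0,3) | ant1:(1,3)->N->(0,3)
  grid max=5 at (0,3)
Final grid:
  0 0 0 5
  0 0 0 4
  0 0 0 0
  0 0 0 0
  0 0 0 0
Max pheromone 5 at (0,3)

Answer: (0,3)=5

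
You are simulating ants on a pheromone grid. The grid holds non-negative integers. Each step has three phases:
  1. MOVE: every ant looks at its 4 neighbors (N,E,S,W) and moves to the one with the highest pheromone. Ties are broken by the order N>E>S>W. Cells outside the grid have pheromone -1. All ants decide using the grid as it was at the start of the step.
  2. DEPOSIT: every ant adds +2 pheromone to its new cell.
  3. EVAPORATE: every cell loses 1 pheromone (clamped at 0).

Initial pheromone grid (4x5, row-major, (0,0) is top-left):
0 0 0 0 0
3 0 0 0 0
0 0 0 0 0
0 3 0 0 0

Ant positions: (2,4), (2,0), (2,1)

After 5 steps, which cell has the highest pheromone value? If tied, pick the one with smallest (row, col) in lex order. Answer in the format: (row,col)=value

Answer: (1,0)=4

Derivation:
Step 1: ant0:(2,4)->N->(1,4) | ant1:(2,0)->N->(1,0) | ant2:(2,1)->S->(3,1)
  grid max=4 at (1,0)
Step 2: ant0:(1,4)->N->(0,4) | ant1:(1,0)->N->(0,0) | ant2:(3,1)->N->(2,1)
  grid max=3 at (1,0)
Step 3: ant0:(0,4)->S->(1,4) | ant1:(0,0)->S->(1,0) | ant2:(2,1)->S->(3,1)
  grid max=4 at (1,0)
Step 4: ant0:(1,4)->N->(0,4) | ant1:(1,0)->N->(0,0) | ant2:(3,1)->N->(2,1)
  grid max=3 at (1,0)
Step 5: ant0:(0,4)->S->(1,4) | ant1:(0,0)->S->(1,0) | ant2:(2,1)->S->(3,1)
  grid max=4 at (1,0)
Final grid:
  0 0 0 0 0
  4 0 0 0 1
  0 0 0 0 0
  0 4 0 0 0
Max pheromone 4 at (1,0)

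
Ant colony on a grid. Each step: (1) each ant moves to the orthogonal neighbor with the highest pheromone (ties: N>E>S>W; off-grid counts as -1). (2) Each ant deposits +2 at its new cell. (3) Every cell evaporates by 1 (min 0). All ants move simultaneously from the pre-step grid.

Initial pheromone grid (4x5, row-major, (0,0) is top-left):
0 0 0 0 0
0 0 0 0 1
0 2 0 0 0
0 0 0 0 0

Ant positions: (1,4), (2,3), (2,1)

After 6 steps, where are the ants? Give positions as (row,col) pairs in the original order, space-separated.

Step 1: ant0:(1,4)->N->(0,4) | ant1:(2,3)->N->(1,3) | ant2:(2,1)->N->(1,1)
  grid max=1 at (0,4)
Step 2: ant0:(0,4)->S->(1,4) | ant1:(1,3)->N->(0,3) | ant2:(1,1)->S->(2,1)
  grid max=2 at (2,1)
Step 3: ant0:(1,4)->N->(0,4) | ant1:(0,3)->E->(0,4) | ant2:(2,1)->N->(1,1)
  grid max=3 at (0,4)
Step 4: ant0:(0,4)->S->(1,4) | ant1:(0,4)->S->(1,4) | ant2:(1,1)->S->(2,1)
  grid max=3 at (1,4)
Step 5: ant0:(1,4)->N->(0,4) | ant1:(1,4)->N->(0,4) | ant2:(2,1)->N->(1,1)
  grid max=5 at (0,4)
Step 6: ant0:(0,4)->S->(1,4) | ant1:(0,4)->S->(1,4) | ant2:(1,1)->S->(2,1)
  grid max=5 at (1,4)

(1,4) (1,4) (2,1)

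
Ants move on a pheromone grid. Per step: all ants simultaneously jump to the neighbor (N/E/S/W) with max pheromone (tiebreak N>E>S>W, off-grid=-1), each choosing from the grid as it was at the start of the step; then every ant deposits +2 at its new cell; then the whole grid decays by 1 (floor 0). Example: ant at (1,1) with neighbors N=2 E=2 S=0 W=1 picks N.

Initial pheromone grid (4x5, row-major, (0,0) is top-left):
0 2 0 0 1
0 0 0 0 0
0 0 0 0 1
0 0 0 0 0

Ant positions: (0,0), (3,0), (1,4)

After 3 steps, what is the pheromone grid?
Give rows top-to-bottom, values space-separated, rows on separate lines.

After step 1: ants at (0,1),(2,0),(0,4)
  0 3 0 0 2
  0 0 0 0 0
  1 0 0 0 0
  0 0 0 0 0
After step 2: ants at (0,2),(1,0),(1,4)
  0 2 1 0 1
  1 0 0 0 1
  0 0 0 0 0
  0 0 0 0 0
After step 3: ants at (0,1),(0,0),(0,4)
  1 3 0 0 2
  0 0 0 0 0
  0 0 0 0 0
  0 0 0 0 0

1 3 0 0 2
0 0 0 0 0
0 0 0 0 0
0 0 0 0 0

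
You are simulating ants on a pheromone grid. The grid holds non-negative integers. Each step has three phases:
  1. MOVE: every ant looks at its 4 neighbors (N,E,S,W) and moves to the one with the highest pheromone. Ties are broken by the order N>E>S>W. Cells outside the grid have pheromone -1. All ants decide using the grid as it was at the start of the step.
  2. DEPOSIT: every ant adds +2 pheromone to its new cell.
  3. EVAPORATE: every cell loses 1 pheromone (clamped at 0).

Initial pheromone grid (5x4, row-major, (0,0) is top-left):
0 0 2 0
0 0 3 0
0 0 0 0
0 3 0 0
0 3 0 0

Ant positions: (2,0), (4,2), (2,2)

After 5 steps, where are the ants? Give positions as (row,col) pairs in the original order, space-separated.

Step 1: ant0:(2,0)->N->(1,0) | ant1:(4,2)->W->(4,1) | ant2:(2,2)->N->(1,2)
  grid max=4 at (1,2)
Step 2: ant0:(1,0)->N->(0,0) | ant1:(4,1)->N->(3,1) | ant2:(1,2)->N->(0,2)
  grid max=3 at (1,2)
Step 3: ant0:(0,0)->E->(0,1) | ant1:(3,1)->S->(4,1) | ant2:(0,2)->S->(1,2)
  grid max=4 at (1,2)
Step 4: ant0:(0,1)->E->(0,2) | ant1:(4,1)->N->(3,1) | ant2:(1,2)->N->(0,2)
  grid max=4 at (0,2)
Step 5: ant0:(0,2)->S->(1,2) | ant1:(3,1)->S->(4,1) | ant2:(0,2)->S->(1,2)
  grid max=6 at (1,2)

(1,2) (4,1) (1,2)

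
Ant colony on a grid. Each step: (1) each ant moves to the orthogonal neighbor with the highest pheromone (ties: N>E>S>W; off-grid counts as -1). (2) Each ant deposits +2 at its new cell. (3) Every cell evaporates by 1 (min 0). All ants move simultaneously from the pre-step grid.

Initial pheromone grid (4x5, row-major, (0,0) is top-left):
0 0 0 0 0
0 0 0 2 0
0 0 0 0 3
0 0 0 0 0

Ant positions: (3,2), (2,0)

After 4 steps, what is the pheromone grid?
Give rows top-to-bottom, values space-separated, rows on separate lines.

After step 1: ants at (2,2),(1,0)
  0 0 0 0 0
  1 0 0 1 0
  0 0 1 0 2
  0 0 0 0 0
After step 2: ants at (1,2),(0,0)
  1 0 0 0 0
  0 0 1 0 0
  0 0 0 0 1
  0 0 0 0 0
After step 3: ants at (0,2),(0,1)
  0 1 1 0 0
  0 0 0 0 0
  0 0 0 0 0
  0 0 0 0 0
After step 4: ants at (0,1),(0,2)
  0 2 2 0 0
  0 0 0 0 0
  0 0 0 0 0
  0 0 0 0 0

0 2 2 0 0
0 0 0 0 0
0 0 0 0 0
0 0 0 0 0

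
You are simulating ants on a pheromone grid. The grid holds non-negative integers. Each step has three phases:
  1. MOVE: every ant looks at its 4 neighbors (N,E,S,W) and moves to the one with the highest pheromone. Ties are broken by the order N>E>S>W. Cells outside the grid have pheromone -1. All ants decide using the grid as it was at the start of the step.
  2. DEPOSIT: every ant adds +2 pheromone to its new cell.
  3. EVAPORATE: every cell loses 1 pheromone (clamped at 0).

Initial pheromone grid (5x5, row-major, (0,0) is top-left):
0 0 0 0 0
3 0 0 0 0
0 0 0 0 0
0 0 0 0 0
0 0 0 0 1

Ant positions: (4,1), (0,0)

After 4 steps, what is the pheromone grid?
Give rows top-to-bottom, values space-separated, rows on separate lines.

After step 1: ants at (3,1),(1,0)
  0 0 0 0 0
  4 0 0 0 0
  0 0 0 0 0
  0 1 0 0 0
  0 0 0 0 0
After step 2: ants at (2,1),(0,0)
  1 0 0 0 0
  3 0 0 0 0
  0 1 0 0 0
  0 0 0 0 0
  0 0 0 0 0
After step 3: ants at (1,1),(1,0)
  0 0 0 0 0
  4 1 0 0 0
  0 0 0 0 0
  0 0 0 0 0
  0 0 0 0 0
After step 4: ants at (1,0),(1,1)
  0 0 0 0 0
  5 2 0 0 0
  0 0 0 0 0
  0 0 0 0 0
  0 0 0 0 0

0 0 0 0 0
5 2 0 0 0
0 0 0 0 0
0 0 0 0 0
0 0 0 0 0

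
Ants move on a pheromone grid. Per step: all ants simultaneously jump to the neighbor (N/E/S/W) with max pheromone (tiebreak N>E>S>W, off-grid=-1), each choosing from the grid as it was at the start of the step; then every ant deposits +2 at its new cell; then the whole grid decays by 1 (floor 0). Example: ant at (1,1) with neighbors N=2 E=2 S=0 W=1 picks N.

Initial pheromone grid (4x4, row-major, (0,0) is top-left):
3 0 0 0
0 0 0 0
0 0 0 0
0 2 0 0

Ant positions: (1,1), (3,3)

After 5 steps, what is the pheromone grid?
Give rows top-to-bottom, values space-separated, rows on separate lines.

After step 1: ants at (0,1),(2,3)
  2 1 0 0
  0 0 0 0
  0 0 0 1
  0 1 0 0
After step 2: ants at (0,0),(1,3)
  3 0 0 0
  0 0 0 1
  0 0 0 0
  0 0 0 0
After step 3: ants at (0,1),(0,3)
  2 1 0 1
  0 0 0 0
  0 0 0 0
  0 0 0 0
After step 4: ants at (0,0),(1,3)
  3 0 0 0
  0 0 0 1
  0 0 0 0
  0 0 0 0
After step 5: ants at (0,1),(0,3)
  2 1 0 1
  0 0 0 0
  0 0 0 0
  0 0 0 0

2 1 0 1
0 0 0 0
0 0 0 0
0 0 0 0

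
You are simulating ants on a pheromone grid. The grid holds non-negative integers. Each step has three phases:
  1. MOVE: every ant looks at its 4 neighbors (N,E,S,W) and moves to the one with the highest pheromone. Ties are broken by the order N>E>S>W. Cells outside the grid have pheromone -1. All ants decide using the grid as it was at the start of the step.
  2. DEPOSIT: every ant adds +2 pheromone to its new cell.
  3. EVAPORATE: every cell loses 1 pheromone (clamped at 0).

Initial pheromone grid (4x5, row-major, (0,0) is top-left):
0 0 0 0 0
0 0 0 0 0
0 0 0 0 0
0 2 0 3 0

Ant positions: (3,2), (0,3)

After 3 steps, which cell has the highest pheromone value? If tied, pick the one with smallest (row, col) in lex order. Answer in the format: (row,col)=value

Step 1: ant0:(3,2)->E->(3,3) | ant1:(0,3)->E->(0,4)
  grid max=4 at (3,3)
Step 2: ant0:(3,3)->N->(2,3) | ant1:(0,4)->S->(1,4)
  grid max=3 at (3,3)
Step 3: ant0:(2,3)->S->(3,3) | ant1:(1,4)->N->(0,4)
  grid max=4 at (3,3)
Final grid:
  0 0 0 0 1
  0 0 0 0 0
  0 0 0 0 0
  0 0 0 4 0
Max pheromone 4 at (3,3)

Answer: (3,3)=4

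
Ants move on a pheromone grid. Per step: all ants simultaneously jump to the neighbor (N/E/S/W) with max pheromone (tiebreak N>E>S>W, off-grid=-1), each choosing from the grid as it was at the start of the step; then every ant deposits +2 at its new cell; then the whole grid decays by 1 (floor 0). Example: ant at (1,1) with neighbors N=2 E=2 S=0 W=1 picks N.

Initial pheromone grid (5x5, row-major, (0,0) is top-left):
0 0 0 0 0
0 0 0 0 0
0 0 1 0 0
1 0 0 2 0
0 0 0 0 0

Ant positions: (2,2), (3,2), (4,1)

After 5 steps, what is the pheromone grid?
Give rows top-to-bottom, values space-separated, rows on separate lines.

After step 1: ants at (1,2),(3,3),(3,1)
  0 0 0 0 0
  0 0 1 0 0
  0 0 0 0 0
  0 1 0 3 0
  0 0 0 0 0
After step 2: ants at (0,2),(2,3),(2,1)
  0 0 1 0 0
  0 0 0 0 0
  0 1 0 1 0
  0 0 0 2 0
  0 0 0 0 0
After step 3: ants at (0,3),(3,3),(1,1)
  0 0 0 1 0
  0 1 0 0 0
  0 0 0 0 0
  0 0 0 3 0
  0 0 0 0 0
After step 4: ants at (0,4),(2,3),(0,1)
  0 1 0 0 1
  0 0 0 0 0
  0 0 0 1 0
  0 0 0 2 0
  0 0 0 0 0
After step 5: ants at (1,4),(3,3),(0,2)
  0 0 1 0 0
  0 0 0 0 1
  0 0 0 0 0
  0 0 0 3 0
  0 0 0 0 0

0 0 1 0 0
0 0 0 0 1
0 0 0 0 0
0 0 0 3 0
0 0 0 0 0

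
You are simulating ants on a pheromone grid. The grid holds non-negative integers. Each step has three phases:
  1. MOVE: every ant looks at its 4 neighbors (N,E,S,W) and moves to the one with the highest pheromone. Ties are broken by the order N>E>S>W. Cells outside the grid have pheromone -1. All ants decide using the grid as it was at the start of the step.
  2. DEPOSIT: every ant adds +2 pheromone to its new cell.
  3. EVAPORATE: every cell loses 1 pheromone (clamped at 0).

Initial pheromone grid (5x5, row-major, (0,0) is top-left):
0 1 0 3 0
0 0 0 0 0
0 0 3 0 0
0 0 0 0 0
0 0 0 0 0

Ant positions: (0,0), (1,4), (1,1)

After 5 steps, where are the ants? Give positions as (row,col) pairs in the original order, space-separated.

Step 1: ant0:(0,0)->E->(0,1) | ant1:(1,4)->N->(0,4) | ant2:(1,1)->N->(0,1)
  grid max=4 at (0,1)
Step 2: ant0:(0,1)->E->(0,2) | ant1:(0,4)->W->(0,3) | ant2:(0,1)->E->(0,2)
  grid max=3 at (0,1)
Step 3: ant0:(0,2)->E->(0,3) | ant1:(0,3)->W->(0,2) | ant2:(0,2)->E->(0,3)
  grid max=6 at (0,3)
Step 4: ant0:(0,3)->W->(0,2) | ant1:(0,2)->E->(0,3) | ant2:(0,3)->W->(0,2)
  grid max=7 at (0,2)
Step 5: ant0:(0,2)->E->(0,3) | ant1:(0,3)->W->(0,2) | ant2:(0,2)->E->(0,3)
  grid max=10 at (0,3)

(0,3) (0,2) (0,3)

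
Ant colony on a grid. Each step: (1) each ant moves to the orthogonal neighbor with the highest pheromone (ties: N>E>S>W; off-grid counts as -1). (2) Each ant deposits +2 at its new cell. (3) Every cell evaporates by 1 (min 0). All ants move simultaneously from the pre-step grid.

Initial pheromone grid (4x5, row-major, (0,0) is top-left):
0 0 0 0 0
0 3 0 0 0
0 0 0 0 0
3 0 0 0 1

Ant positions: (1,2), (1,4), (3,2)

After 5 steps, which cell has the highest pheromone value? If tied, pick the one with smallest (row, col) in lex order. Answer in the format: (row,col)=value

Step 1: ant0:(1,2)->W->(1,1) | ant1:(1,4)->N->(0,4) | ant2:(3,2)->N->(2,2)
  grid max=4 at (1,1)
Step 2: ant0:(1,1)->N->(0,1) | ant1:(0,4)->S->(1,4) | ant2:(2,2)->N->(1,2)
  grid max=3 at (1,1)
Step 3: ant0:(0,1)->S->(1,1) | ant1:(1,4)->N->(0,4) | ant2:(1,2)->W->(1,1)
  grid max=6 at (1,1)
Step 4: ant0:(1,1)->N->(0,1) | ant1:(0,4)->S->(1,4) | ant2:(1,1)->N->(0,1)
  grid max=5 at (1,1)
Step 5: ant0:(0,1)->S->(1,1) | ant1:(1,4)->N->(0,4) | ant2:(0,1)->S->(1,1)
  grid max=8 at (1,1)
Final grid:
  0 2 0 0 1
  0 8 0 0 0
  0 0 0 0 0
  0 0 0 0 0
Max pheromone 8 at (1,1)

Answer: (1,1)=8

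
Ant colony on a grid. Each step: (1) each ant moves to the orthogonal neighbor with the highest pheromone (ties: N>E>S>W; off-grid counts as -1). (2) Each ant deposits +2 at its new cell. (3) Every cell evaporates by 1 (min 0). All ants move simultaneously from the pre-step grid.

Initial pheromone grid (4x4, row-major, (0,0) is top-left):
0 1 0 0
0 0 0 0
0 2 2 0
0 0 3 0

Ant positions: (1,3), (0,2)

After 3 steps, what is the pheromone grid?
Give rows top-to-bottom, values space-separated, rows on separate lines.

After step 1: ants at (0,3),(0,1)
  0 2 0 1
  0 0 0 0
  0 1 1 0
  0 0 2 0
After step 2: ants at (1,3),(0,2)
  0 1 1 0
  0 0 0 1
  0 0 0 0
  0 0 1 0
After step 3: ants at (0,3),(0,1)
  0 2 0 1
  0 0 0 0
  0 0 0 0
  0 0 0 0

0 2 0 1
0 0 0 0
0 0 0 0
0 0 0 0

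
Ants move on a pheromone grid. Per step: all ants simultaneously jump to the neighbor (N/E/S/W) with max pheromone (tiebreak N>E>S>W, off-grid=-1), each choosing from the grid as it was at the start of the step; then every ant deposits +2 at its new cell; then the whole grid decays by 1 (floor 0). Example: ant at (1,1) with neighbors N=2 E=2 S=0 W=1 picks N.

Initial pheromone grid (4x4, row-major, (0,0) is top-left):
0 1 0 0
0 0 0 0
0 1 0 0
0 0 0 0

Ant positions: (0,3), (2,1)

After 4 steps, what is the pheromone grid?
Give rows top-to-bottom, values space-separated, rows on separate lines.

After step 1: ants at (1,3),(1,1)
  0 0 0 0
  0 1 0 1
  0 0 0 0
  0 0 0 0
After step 2: ants at (0,3),(0,1)
  0 1 0 1
  0 0 0 0
  0 0 0 0
  0 0 0 0
After step 3: ants at (1,3),(0,2)
  0 0 1 0
  0 0 0 1
  0 0 0 0
  0 0 0 0
After step 4: ants at (0,3),(0,3)
  0 0 0 3
  0 0 0 0
  0 0 0 0
  0 0 0 0

0 0 0 3
0 0 0 0
0 0 0 0
0 0 0 0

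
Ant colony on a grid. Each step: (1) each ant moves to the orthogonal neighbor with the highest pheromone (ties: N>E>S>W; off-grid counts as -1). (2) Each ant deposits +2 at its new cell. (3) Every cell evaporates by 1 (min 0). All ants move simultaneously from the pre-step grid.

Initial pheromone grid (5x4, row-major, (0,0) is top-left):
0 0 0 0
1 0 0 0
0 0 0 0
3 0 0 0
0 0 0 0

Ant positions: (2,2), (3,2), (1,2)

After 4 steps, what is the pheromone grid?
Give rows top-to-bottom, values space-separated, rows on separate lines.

After step 1: ants at (1,2),(2,2),(0,2)
  0 0 1 0
  0 0 1 0
  0 0 1 0
  2 0 0 0
  0 0 0 0
After step 2: ants at (0,2),(1,2),(1,2)
  0 0 2 0
  0 0 4 0
  0 0 0 0
  1 0 0 0
  0 0 0 0
After step 3: ants at (1,2),(0,2),(0,2)
  0 0 5 0
  0 0 5 0
  0 0 0 0
  0 0 0 0
  0 0 0 0
After step 4: ants at (0,2),(1,2),(1,2)
  0 0 6 0
  0 0 8 0
  0 0 0 0
  0 0 0 0
  0 0 0 0

0 0 6 0
0 0 8 0
0 0 0 0
0 0 0 0
0 0 0 0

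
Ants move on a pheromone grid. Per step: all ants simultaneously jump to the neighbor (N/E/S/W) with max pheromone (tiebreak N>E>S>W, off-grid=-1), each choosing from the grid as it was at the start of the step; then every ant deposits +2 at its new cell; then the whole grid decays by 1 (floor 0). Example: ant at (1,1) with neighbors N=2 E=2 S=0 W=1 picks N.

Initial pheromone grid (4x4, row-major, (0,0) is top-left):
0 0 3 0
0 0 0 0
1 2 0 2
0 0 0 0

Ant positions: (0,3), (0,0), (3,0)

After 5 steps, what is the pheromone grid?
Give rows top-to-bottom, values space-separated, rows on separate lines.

After step 1: ants at (0,2),(0,1),(2,0)
  0 1 4 0
  0 0 0 0
  2 1 0 1
  0 0 0 0
After step 2: ants at (0,1),(0,2),(2,1)
  0 2 5 0
  0 0 0 0
  1 2 0 0
  0 0 0 0
After step 3: ants at (0,2),(0,1),(2,0)
  0 3 6 0
  0 0 0 0
  2 1 0 0
  0 0 0 0
After step 4: ants at (0,1),(0,2),(2,1)
  0 4 7 0
  0 0 0 0
  1 2 0 0
  0 0 0 0
After step 5: ants at (0,2),(0,1),(2,0)
  0 5 8 0
  0 0 0 0
  2 1 0 0
  0 0 0 0

0 5 8 0
0 0 0 0
2 1 0 0
0 0 0 0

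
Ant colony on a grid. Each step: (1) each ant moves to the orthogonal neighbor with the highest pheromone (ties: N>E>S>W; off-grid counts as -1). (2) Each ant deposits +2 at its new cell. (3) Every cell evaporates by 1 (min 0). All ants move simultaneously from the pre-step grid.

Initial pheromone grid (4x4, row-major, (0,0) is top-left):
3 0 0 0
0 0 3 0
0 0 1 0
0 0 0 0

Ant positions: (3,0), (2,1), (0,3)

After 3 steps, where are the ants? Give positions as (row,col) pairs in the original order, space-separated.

Step 1: ant0:(3,0)->N->(2,0) | ant1:(2,1)->E->(2,2) | ant2:(0,3)->S->(1,3)
  grid max=2 at (0,0)
Step 2: ant0:(2,0)->N->(1,0) | ant1:(2,2)->N->(1,2) | ant2:(1,3)->W->(1,2)
  grid max=5 at (1,2)
Step 3: ant0:(1,0)->N->(0,0) | ant1:(1,2)->S->(2,2) | ant2:(1,2)->S->(2,2)
  grid max=4 at (1,2)

(0,0) (2,2) (2,2)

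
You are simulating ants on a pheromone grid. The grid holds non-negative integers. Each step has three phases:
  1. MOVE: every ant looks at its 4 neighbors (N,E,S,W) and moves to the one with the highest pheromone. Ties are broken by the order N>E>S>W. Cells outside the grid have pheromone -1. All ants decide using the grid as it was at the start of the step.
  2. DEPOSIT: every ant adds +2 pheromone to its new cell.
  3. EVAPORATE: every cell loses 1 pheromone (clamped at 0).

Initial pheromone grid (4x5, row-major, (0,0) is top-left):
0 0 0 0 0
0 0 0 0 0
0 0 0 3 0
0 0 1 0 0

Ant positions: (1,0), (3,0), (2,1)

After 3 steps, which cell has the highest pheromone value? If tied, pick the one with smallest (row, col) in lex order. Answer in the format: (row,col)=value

Step 1: ant0:(1,0)->N->(0,0) | ant1:(3,0)->N->(2,0) | ant2:(2,1)->N->(1,1)
  grid max=2 at (2,3)
Step 2: ant0:(0,0)->E->(0,1) | ant1:(2,0)->N->(1,0) | ant2:(1,1)->N->(0,1)
  grid max=3 at (0,1)
Step 3: ant0:(0,1)->E->(0,2) | ant1:(1,0)->N->(0,0) | ant2:(0,1)->E->(0,2)
  grid max=3 at (0,2)
Final grid:
  1 2 3 0 0
  0 0 0 0 0
  0 0 0 0 0
  0 0 0 0 0
Max pheromone 3 at (0,2)

Answer: (0,2)=3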